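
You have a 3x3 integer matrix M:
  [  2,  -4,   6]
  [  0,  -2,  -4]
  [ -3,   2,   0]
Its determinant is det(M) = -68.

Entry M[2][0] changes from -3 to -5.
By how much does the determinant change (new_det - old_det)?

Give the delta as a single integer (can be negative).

Cofactor C_20 = 28
Entry delta = -5 - -3 = -2
Det delta = entry_delta * cofactor = -2 * 28 = -56

Answer: -56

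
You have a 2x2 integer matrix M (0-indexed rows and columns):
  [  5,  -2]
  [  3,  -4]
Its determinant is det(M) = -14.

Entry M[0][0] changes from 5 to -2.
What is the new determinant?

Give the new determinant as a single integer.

det is linear in row 0: changing M[0][0] by delta changes det by delta * cofactor(0,0).
Cofactor C_00 = (-1)^(0+0) * minor(0,0) = -4
Entry delta = -2 - 5 = -7
Det delta = -7 * -4 = 28
New det = -14 + 28 = 14

Answer: 14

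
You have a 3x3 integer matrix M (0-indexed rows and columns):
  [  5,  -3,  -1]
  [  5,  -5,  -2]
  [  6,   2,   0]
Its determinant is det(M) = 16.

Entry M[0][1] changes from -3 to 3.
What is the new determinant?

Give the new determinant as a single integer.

det is linear in row 0: changing M[0][1] by delta changes det by delta * cofactor(0,1).
Cofactor C_01 = (-1)^(0+1) * minor(0,1) = -12
Entry delta = 3 - -3 = 6
Det delta = 6 * -12 = -72
New det = 16 + -72 = -56

Answer: -56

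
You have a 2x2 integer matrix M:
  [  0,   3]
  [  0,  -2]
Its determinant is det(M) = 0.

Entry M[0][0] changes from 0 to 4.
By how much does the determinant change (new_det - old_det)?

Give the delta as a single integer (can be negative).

Answer: -8

Derivation:
Cofactor C_00 = -2
Entry delta = 4 - 0 = 4
Det delta = entry_delta * cofactor = 4 * -2 = -8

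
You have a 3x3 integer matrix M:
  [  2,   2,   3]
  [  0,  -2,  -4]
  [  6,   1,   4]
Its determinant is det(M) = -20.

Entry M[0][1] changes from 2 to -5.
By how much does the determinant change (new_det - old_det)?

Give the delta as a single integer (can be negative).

Answer: 168

Derivation:
Cofactor C_01 = -24
Entry delta = -5 - 2 = -7
Det delta = entry_delta * cofactor = -7 * -24 = 168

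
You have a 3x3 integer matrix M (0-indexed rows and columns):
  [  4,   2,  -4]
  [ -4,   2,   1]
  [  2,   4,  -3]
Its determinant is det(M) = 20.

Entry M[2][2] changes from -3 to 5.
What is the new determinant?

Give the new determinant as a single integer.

Answer: 148

Derivation:
det is linear in row 2: changing M[2][2] by delta changes det by delta * cofactor(2,2).
Cofactor C_22 = (-1)^(2+2) * minor(2,2) = 16
Entry delta = 5 - -3 = 8
Det delta = 8 * 16 = 128
New det = 20 + 128 = 148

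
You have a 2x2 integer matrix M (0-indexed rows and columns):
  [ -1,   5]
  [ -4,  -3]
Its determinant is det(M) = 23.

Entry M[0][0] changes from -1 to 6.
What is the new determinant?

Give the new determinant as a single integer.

det is linear in row 0: changing M[0][0] by delta changes det by delta * cofactor(0,0).
Cofactor C_00 = (-1)^(0+0) * minor(0,0) = -3
Entry delta = 6 - -1 = 7
Det delta = 7 * -3 = -21
New det = 23 + -21 = 2

Answer: 2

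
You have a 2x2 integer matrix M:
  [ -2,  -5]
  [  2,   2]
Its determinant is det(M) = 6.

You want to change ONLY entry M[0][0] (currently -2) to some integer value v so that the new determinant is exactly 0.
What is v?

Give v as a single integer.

Answer: -5

Derivation:
det is linear in entry M[0][0]: det = old_det + (v - -2) * C_00
Cofactor C_00 = 2
Want det = 0: 6 + (v - -2) * 2 = 0
  (v - -2) = -6 / 2 = -3
  v = -2 + (-3) = -5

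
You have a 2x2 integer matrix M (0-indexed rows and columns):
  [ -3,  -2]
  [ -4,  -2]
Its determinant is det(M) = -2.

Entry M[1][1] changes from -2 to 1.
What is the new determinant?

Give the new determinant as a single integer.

Answer: -11

Derivation:
det is linear in row 1: changing M[1][1] by delta changes det by delta * cofactor(1,1).
Cofactor C_11 = (-1)^(1+1) * minor(1,1) = -3
Entry delta = 1 - -2 = 3
Det delta = 3 * -3 = -9
New det = -2 + -9 = -11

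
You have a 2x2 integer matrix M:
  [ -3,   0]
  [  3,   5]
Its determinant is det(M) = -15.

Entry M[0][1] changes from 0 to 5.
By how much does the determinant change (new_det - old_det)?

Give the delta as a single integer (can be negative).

Cofactor C_01 = -3
Entry delta = 5 - 0 = 5
Det delta = entry_delta * cofactor = 5 * -3 = -15

Answer: -15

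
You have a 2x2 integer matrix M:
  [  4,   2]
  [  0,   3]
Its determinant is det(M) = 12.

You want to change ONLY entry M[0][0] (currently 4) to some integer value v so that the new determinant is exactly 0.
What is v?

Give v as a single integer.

det is linear in entry M[0][0]: det = old_det + (v - 4) * C_00
Cofactor C_00 = 3
Want det = 0: 12 + (v - 4) * 3 = 0
  (v - 4) = -12 / 3 = -4
  v = 4 + (-4) = 0

Answer: 0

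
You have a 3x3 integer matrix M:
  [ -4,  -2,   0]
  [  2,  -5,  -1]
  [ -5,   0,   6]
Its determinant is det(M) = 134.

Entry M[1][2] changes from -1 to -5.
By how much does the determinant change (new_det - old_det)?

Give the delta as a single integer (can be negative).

Cofactor C_12 = 10
Entry delta = -5 - -1 = -4
Det delta = entry_delta * cofactor = -4 * 10 = -40

Answer: -40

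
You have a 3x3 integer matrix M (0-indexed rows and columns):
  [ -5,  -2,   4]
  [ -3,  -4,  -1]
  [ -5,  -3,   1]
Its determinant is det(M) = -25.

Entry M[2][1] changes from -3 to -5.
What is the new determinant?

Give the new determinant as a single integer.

Answer: 9

Derivation:
det is linear in row 2: changing M[2][1] by delta changes det by delta * cofactor(2,1).
Cofactor C_21 = (-1)^(2+1) * minor(2,1) = -17
Entry delta = -5 - -3 = -2
Det delta = -2 * -17 = 34
New det = -25 + 34 = 9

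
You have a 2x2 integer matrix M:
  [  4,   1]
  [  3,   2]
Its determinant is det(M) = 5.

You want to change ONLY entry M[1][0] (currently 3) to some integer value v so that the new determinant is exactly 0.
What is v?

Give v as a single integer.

Answer: 8

Derivation:
det is linear in entry M[1][0]: det = old_det + (v - 3) * C_10
Cofactor C_10 = -1
Want det = 0: 5 + (v - 3) * -1 = 0
  (v - 3) = -5 / -1 = 5
  v = 3 + (5) = 8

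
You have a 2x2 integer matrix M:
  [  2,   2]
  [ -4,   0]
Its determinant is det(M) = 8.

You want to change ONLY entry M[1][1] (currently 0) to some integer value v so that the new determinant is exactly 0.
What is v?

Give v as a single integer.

det is linear in entry M[1][1]: det = old_det + (v - 0) * C_11
Cofactor C_11 = 2
Want det = 0: 8 + (v - 0) * 2 = 0
  (v - 0) = -8 / 2 = -4
  v = 0 + (-4) = -4

Answer: -4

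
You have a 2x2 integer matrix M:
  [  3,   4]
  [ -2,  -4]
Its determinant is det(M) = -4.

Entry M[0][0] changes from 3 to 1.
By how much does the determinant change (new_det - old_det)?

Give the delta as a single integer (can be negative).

Cofactor C_00 = -4
Entry delta = 1 - 3 = -2
Det delta = entry_delta * cofactor = -2 * -4 = 8

Answer: 8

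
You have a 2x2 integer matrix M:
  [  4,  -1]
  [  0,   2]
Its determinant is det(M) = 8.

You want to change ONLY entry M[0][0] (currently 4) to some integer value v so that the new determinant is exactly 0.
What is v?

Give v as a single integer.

Answer: 0

Derivation:
det is linear in entry M[0][0]: det = old_det + (v - 4) * C_00
Cofactor C_00 = 2
Want det = 0: 8 + (v - 4) * 2 = 0
  (v - 4) = -8 / 2 = -4
  v = 4 + (-4) = 0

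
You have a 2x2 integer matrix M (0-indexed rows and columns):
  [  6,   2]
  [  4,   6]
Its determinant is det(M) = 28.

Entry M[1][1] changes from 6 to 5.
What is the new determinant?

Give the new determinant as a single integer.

Answer: 22

Derivation:
det is linear in row 1: changing M[1][1] by delta changes det by delta * cofactor(1,1).
Cofactor C_11 = (-1)^(1+1) * minor(1,1) = 6
Entry delta = 5 - 6 = -1
Det delta = -1 * 6 = -6
New det = 28 + -6 = 22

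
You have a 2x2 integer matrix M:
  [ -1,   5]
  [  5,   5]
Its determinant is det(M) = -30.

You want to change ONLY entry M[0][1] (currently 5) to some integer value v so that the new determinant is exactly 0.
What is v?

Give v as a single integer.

Answer: -1

Derivation:
det is linear in entry M[0][1]: det = old_det + (v - 5) * C_01
Cofactor C_01 = -5
Want det = 0: -30 + (v - 5) * -5 = 0
  (v - 5) = 30 / -5 = -6
  v = 5 + (-6) = -1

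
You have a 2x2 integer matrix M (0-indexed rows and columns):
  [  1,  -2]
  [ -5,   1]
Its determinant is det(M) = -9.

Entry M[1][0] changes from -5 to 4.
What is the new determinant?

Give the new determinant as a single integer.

Answer: 9

Derivation:
det is linear in row 1: changing M[1][0] by delta changes det by delta * cofactor(1,0).
Cofactor C_10 = (-1)^(1+0) * minor(1,0) = 2
Entry delta = 4 - -5 = 9
Det delta = 9 * 2 = 18
New det = -9 + 18 = 9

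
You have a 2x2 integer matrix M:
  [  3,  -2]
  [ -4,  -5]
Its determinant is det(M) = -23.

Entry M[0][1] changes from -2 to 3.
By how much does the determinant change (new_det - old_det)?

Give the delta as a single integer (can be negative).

Cofactor C_01 = 4
Entry delta = 3 - -2 = 5
Det delta = entry_delta * cofactor = 5 * 4 = 20

Answer: 20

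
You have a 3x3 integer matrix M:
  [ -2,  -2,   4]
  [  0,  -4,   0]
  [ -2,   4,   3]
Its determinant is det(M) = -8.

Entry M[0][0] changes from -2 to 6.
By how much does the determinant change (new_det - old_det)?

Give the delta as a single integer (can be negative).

Cofactor C_00 = -12
Entry delta = 6 - -2 = 8
Det delta = entry_delta * cofactor = 8 * -12 = -96

Answer: -96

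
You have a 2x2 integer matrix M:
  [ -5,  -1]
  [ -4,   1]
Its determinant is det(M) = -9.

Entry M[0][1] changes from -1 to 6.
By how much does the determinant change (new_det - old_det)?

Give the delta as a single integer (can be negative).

Answer: 28

Derivation:
Cofactor C_01 = 4
Entry delta = 6 - -1 = 7
Det delta = entry_delta * cofactor = 7 * 4 = 28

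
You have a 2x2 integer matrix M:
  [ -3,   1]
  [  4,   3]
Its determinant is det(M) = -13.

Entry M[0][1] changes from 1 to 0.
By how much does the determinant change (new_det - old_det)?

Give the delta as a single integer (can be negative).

Answer: 4

Derivation:
Cofactor C_01 = -4
Entry delta = 0 - 1 = -1
Det delta = entry_delta * cofactor = -1 * -4 = 4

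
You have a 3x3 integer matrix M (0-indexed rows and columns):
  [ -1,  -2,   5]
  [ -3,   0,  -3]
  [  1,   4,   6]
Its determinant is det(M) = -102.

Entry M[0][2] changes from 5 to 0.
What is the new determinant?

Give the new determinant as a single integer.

Answer: -42

Derivation:
det is linear in row 0: changing M[0][2] by delta changes det by delta * cofactor(0,2).
Cofactor C_02 = (-1)^(0+2) * minor(0,2) = -12
Entry delta = 0 - 5 = -5
Det delta = -5 * -12 = 60
New det = -102 + 60 = -42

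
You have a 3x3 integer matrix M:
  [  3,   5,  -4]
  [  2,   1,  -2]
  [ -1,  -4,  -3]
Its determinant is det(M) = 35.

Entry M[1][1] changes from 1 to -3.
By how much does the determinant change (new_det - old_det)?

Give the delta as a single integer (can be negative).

Cofactor C_11 = -13
Entry delta = -3 - 1 = -4
Det delta = entry_delta * cofactor = -4 * -13 = 52

Answer: 52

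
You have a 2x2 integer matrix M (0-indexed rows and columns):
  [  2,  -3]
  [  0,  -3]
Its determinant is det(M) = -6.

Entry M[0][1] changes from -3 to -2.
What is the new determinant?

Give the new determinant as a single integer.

det is linear in row 0: changing M[0][1] by delta changes det by delta * cofactor(0,1).
Cofactor C_01 = (-1)^(0+1) * minor(0,1) = 0
Entry delta = -2 - -3 = 1
Det delta = 1 * 0 = 0
New det = -6 + 0 = -6

Answer: -6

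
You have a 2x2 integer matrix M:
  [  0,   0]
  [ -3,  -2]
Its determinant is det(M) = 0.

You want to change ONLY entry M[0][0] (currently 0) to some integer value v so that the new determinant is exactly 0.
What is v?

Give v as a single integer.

det is linear in entry M[0][0]: det = old_det + (v - 0) * C_00
Cofactor C_00 = -2
Want det = 0: 0 + (v - 0) * -2 = 0
  (v - 0) = 0 / -2 = 0
  v = 0 + (0) = 0

Answer: 0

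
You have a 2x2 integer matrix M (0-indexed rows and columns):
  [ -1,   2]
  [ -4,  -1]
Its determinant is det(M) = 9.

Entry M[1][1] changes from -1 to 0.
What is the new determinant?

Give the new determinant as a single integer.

Answer: 8

Derivation:
det is linear in row 1: changing M[1][1] by delta changes det by delta * cofactor(1,1).
Cofactor C_11 = (-1)^(1+1) * minor(1,1) = -1
Entry delta = 0 - -1 = 1
Det delta = 1 * -1 = -1
New det = 9 + -1 = 8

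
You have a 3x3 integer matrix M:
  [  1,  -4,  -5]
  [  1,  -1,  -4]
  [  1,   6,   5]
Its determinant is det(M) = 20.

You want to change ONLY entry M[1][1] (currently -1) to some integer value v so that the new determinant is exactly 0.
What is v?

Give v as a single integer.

Answer: -3

Derivation:
det is linear in entry M[1][1]: det = old_det + (v - -1) * C_11
Cofactor C_11 = 10
Want det = 0: 20 + (v - -1) * 10 = 0
  (v - -1) = -20 / 10 = -2
  v = -1 + (-2) = -3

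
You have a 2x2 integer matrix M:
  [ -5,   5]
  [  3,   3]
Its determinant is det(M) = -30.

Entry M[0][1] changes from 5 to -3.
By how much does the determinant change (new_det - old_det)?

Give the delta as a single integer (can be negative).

Cofactor C_01 = -3
Entry delta = -3 - 5 = -8
Det delta = entry_delta * cofactor = -8 * -3 = 24

Answer: 24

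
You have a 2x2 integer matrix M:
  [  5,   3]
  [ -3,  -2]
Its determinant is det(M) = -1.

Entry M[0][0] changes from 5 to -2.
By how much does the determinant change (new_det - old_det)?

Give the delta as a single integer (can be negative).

Answer: 14

Derivation:
Cofactor C_00 = -2
Entry delta = -2 - 5 = -7
Det delta = entry_delta * cofactor = -7 * -2 = 14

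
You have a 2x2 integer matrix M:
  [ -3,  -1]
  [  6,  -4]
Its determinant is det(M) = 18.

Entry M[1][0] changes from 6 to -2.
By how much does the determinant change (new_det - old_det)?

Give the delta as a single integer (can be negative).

Answer: -8

Derivation:
Cofactor C_10 = 1
Entry delta = -2 - 6 = -8
Det delta = entry_delta * cofactor = -8 * 1 = -8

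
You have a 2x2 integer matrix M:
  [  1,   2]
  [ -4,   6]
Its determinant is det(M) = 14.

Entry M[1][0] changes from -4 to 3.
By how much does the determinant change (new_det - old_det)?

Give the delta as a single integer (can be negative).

Cofactor C_10 = -2
Entry delta = 3 - -4 = 7
Det delta = entry_delta * cofactor = 7 * -2 = -14

Answer: -14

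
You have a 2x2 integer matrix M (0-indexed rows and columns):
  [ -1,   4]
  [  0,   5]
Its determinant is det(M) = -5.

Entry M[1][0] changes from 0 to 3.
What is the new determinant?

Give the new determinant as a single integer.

det is linear in row 1: changing M[1][0] by delta changes det by delta * cofactor(1,0).
Cofactor C_10 = (-1)^(1+0) * minor(1,0) = -4
Entry delta = 3 - 0 = 3
Det delta = 3 * -4 = -12
New det = -5 + -12 = -17

Answer: -17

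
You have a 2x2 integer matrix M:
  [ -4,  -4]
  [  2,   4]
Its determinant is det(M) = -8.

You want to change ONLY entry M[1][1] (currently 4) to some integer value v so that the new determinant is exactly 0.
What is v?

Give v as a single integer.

Answer: 2

Derivation:
det is linear in entry M[1][1]: det = old_det + (v - 4) * C_11
Cofactor C_11 = -4
Want det = 0: -8 + (v - 4) * -4 = 0
  (v - 4) = 8 / -4 = -2
  v = 4 + (-2) = 2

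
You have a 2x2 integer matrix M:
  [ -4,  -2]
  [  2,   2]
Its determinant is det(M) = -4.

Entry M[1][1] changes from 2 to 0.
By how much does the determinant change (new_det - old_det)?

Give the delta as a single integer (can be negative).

Cofactor C_11 = -4
Entry delta = 0 - 2 = -2
Det delta = entry_delta * cofactor = -2 * -4 = 8

Answer: 8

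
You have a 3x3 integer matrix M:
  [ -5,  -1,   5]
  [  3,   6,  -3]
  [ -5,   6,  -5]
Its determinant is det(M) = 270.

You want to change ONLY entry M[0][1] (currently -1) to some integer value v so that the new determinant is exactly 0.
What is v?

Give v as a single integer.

Answer: -10

Derivation:
det is linear in entry M[0][1]: det = old_det + (v - -1) * C_01
Cofactor C_01 = 30
Want det = 0: 270 + (v - -1) * 30 = 0
  (v - -1) = -270 / 30 = -9
  v = -1 + (-9) = -10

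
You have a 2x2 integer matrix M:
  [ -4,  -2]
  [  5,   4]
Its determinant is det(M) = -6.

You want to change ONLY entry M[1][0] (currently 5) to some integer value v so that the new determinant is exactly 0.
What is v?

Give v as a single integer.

det is linear in entry M[1][0]: det = old_det + (v - 5) * C_10
Cofactor C_10 = 2
Want det = 0: -6 + (v - 5) * 2 = 0
  (v - 5) = 6 / 2 = 3
  v = 5 + (3) = 8

Answer: 8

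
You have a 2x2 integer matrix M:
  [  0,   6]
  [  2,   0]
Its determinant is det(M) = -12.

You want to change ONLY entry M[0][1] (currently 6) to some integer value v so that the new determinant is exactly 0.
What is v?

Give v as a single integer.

det is linear in entry M[0][1]: det = old_det + (v - 6) * C_01
Cofactor C_01 = -2
Want det = 0: -12 + (v - 6) * -2 = 0
  (v - 6) = 12 / -2 = -6
  v = 6 + (-6) = 0

Answer: 0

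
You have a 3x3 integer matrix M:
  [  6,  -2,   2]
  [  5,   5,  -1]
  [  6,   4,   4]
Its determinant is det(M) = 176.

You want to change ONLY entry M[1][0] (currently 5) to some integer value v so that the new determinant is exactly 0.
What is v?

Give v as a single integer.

det is linear in entry M[1][0]: det = old_det + (v - 5) * C_10
Cofactor C_10 = 16
Want det = 0: 176 + (v - 5) * 16 = 0
  (v - 5) = -176 / 16 = -11
  v = 5 + (-11) = -6

Answer: -6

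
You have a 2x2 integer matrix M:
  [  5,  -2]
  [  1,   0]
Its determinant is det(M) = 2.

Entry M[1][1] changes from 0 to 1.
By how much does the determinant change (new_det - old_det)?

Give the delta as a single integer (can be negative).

Cofactor C_11 = 5
Entry delta = 1 - 0 = 1
Det delta = entry_delta * cofactor = 1 * 5 = 5

Answer: 5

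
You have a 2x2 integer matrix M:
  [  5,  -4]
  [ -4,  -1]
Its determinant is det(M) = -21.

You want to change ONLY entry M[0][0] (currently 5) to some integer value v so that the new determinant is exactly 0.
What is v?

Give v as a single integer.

Answer: -16

Derivation:
det is linear in entry M[0][0]: det = old_det + (v - 5) * C_00
Cofactor C_00 = -1
Want det = 0: -21 + (v - 5) * -1 = 0
  (v - 5) = 21 / -1 = -21
  v = 5 + (-21) = -16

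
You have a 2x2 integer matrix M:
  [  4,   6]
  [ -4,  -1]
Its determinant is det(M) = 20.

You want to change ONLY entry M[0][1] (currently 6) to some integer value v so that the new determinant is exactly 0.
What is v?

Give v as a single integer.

Answer: 1

Derivation:
det is linear in entry M[0][1]: det = old_det + (v - 6) * C_01
Cofactor C_01 = 4
Want det = 0: 20 + (v - 6) * 4 = 0
  (v - 6) = -20 / 4 = -5
  v = 6 + (-5) = 1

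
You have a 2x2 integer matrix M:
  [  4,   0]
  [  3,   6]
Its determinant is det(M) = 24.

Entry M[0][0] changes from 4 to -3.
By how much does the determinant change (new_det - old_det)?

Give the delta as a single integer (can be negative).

Cofactor C_00 = 6
Entry delta = -3 - 4 = -7
Det delta = entry_delta * cofactor = -7 * 6 = -42

Answer: -42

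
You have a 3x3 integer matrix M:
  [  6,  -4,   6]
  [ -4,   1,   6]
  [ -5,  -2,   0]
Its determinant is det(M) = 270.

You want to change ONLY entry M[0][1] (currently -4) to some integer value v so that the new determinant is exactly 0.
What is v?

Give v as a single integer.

Answer: 5

Derivation:
det is linear in entry M[0][1]: det = old_det + (v - -4) * C_01
Cofactor C_01 = -30
Want det = 0: 270 + (v - -4) * -30 = 0
  (v - -4) = -270 / -30 = 9
  v = -4 + (9) = 5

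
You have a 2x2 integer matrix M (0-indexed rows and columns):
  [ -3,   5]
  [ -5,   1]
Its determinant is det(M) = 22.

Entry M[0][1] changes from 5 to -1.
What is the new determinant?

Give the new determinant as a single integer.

det is linear in row 0: changing M[0][1] by delta changes det by delta * cofactor(0,1).
Cofactor C_01 = (-1)^(0+1) * minor(0,1) = 5
Entry delta = -1 - 5 = -6
Det delta = -6 * 5 = -30
New det = 22 + -30 = -8

Answer: -8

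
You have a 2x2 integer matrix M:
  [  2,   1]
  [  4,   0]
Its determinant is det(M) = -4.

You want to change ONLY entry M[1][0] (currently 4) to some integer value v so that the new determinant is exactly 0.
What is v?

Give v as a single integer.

Answer: 0

Derivation:
det is linear in entry M[1][0]: det = old_det + (v - 4) * C_10
Cofactor C_10 = -1
Want det = 0: -4 + (v - 4) * -1 = 0
  (v - 4) = 4 / -1 = -4
  v = 4 + (-4) = 0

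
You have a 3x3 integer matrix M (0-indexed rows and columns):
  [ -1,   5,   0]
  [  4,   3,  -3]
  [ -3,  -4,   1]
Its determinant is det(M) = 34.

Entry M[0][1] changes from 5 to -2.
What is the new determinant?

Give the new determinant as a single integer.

Answer: -1

Derivation:
det is linear in row 0: changing M[0][1] by delta changes det by delta * cofactor(0,1).
Cofactor C_01 = (-1)^(0+1) * minor(0,1) = 5
Entry delta = -2 - 5 = -7
Det delta = -7 * 5 = -35
New det = 34 + -35 = -1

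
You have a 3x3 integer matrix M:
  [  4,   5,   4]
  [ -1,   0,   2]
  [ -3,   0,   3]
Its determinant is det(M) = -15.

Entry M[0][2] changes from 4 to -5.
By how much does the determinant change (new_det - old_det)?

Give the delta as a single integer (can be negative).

Answer: 0

Derivation:
Cofactor C_02 = 0
Entry delta = -5 - 4 = -9
Det delta = entry_delta * cofactor = -9 * 0 = 0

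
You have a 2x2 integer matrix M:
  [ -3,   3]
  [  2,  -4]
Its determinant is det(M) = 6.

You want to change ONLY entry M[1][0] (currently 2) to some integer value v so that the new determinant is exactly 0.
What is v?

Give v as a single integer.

det is linear in entry M[1][0]: det = old_det + (v - 2) * C_10
Cofactor C_10 = -3
Want det = 0: 6 + (v - 2) * -3 = 0
  (v - 2) = -6 / -3 = 2
  v = 2 + (2) = 4

Answer: 4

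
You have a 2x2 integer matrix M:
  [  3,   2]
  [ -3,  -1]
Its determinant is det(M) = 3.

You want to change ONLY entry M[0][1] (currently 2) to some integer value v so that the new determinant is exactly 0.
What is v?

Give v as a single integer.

Answer: 1

Derivation:
det is linear in entry M[0][1]: det = old_det + (v - 2) * C_01
Cofactor C_01 = 3
Want det = 0: 3 + (v - 2) * 3 = 0
  (v - 2) = -3 / 3 = -1
  v = 2 + (-1) = 1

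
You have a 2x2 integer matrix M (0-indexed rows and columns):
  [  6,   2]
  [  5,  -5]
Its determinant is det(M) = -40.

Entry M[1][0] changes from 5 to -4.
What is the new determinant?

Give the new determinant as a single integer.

Answer: -22

Derivation:
det is linear in row 1: changing M[1][0] by delta changes det by delta * cofactor(1,0).
Cofactor C_10 = (-1)^(1+0) * minor(1,0) = -2
Entry delta = -4 - 5 = -9
Det delta = -9 * -2 = 18
New det = -40 + 18 = -22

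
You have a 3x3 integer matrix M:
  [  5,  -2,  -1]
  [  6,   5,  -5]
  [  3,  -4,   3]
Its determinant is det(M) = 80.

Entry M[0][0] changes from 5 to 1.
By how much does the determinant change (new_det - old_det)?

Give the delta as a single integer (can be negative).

Cofactor C_00 = -5
Entry delta = 1 - 5 = -4
Det delta = entry_delta * cofactor = -4 * -5 = 20

Answer: 20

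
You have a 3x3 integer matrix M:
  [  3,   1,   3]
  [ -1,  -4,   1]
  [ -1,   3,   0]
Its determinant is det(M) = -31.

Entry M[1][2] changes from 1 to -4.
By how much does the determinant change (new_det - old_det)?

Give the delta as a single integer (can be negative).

Answer: 50

Derivation:
Cofactor C_12 = -10
Entry delta = -4 - 1 = -5
Det delta = entry_delta * cofactor = -5 * -10 = 50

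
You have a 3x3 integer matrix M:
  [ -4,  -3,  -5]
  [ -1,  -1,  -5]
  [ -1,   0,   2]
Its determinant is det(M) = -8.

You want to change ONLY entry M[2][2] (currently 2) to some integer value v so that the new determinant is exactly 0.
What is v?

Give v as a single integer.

Answer: 10

Derivation:
det is linear in entry M[2][2]: det = old_det + (v - 2) * C_22
Cofactor C_22 = 1
Want det = 0: -8 + (v - 2) * 1 = 0
  (v - 2) = 8 / 1 = 8
  v = 2 + (8) = 10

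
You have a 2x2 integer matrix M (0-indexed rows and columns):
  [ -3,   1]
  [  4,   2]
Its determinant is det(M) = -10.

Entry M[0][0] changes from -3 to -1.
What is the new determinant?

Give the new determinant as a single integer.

Answer: -6

Derivation:
det is linear in row 0: changing M[0][0] by delta changes det by delta * cofactor(0,0).
Cofactor C_00 = (-1)^(0+0) * minor(0,0) = 2
Entry delta = -1 - -3 = 2
Det delta = 2 * 2 = 4
New det = -10 + 4 = -6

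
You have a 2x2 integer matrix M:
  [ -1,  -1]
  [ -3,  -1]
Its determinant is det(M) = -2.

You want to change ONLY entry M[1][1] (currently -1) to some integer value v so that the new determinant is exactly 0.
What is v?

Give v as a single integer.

det is linear in entry M[1][1]: det = old_det + (v - -1) * C_11
Cofactor C_11 = -1
Want det = 0: -2 + (v - -1) * -1 = 0
  (v - -1) = 2 / -1 = -2
  v = -1 + (-2) = -3

Answer: -3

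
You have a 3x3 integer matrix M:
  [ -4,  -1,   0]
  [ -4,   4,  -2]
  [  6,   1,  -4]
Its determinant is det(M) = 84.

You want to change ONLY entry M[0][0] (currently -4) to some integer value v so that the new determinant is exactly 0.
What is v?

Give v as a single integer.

Answer: 2

Derivation:
det is linear in entry M[0][0]: det = old_det + (v - -4) * C_00
Cofactor C_00 = -14
Want det = 0: 84 + (v - -4) * -14 = 0
  (v - -4) = -84 / -14 = 6
  v = -4 + (6) = 2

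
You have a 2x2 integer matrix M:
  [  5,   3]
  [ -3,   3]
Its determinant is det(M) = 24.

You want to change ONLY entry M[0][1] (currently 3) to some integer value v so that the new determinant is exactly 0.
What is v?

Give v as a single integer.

Answer: -5

Derivation:
det is linear in entry M[0][1]: det = old_det + (v - 3) * C_01
Cofactor C_01 = 3
Want det = 0: 24 + (v - 3) * 3 = 0
  (v - 3) = -24 / 3 = -8
  v = 3 + (-8) = -5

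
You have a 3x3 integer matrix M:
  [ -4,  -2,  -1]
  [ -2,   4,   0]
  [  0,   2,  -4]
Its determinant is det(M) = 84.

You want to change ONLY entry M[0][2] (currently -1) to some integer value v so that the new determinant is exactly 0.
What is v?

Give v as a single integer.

det is linear in entry M[0][2]: det = old_det + (v - -1) * C_02
Cofactor C_02 = -4
Want det = 0: 84 + (v - -1) * -4 = 0
  (v - -1) = -84 / -4 = 21
  v = -1 + (21) = 20

Answer: 20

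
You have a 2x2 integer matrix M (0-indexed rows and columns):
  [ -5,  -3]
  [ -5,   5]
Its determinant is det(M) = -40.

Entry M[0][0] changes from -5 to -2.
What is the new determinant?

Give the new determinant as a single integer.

det is linear in row 0: changing M[0][0] by delta changes det by delta * cofactor(0,0).
Cofactor C_00 = (-1)^(0+0) * minor(0,0) = 5
Entry delta = -2 - -5 = 3
Det delta = 3 * 5 = 15
New det = -40 + 15 = -25

Answer: -25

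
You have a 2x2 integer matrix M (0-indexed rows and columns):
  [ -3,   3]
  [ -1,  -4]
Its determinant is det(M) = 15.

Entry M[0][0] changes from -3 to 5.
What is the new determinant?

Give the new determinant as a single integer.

Answer: -17

Derivation:
det is linear in row 0: changing M[0][0] by delta changes det by delta * cofactor(0,0).
Cofactor C_00 = (-1)^(0+0) * minor(0,0) = -4
Entry delta = 5 - -3 = 8
Det delta = 8 * -4 = -32
New det = 15 + -32 = -17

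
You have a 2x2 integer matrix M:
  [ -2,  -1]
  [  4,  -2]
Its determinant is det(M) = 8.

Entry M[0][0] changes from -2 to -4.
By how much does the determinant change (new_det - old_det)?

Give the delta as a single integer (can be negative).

Answer: 4

Derivation:
Cofactor C_00 = -2
Entry delta = -4 - -2 = -2
Det delta = entry_delta * cofactor = -2 * -2 = 4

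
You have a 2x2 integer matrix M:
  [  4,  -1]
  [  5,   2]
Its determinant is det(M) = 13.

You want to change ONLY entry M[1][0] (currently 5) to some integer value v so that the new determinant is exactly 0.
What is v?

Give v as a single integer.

Answer: -8

Derivation:
det is linear in entry M[1][0]: det = old_det + (v - 5) * C_10
Cofactor C_10 = 1
Want det = 0: 13 + (v - 5) * 1 = 0
  (v - 5) = -13 / 1 = -13
  v = 5 + (-13) = -8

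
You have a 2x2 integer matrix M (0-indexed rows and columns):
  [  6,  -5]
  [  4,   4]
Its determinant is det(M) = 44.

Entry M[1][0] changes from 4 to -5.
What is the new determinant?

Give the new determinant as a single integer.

det is linear in row 1: changing M[1][0] by delta changes det by delta * cofactor(1,0).
Cofactor C_10 = (-1)^(1+0) * minor(1,0) = 5
Entry delta = -5 - 4 = -9
Det delta = -9 * 5 = -45
New det = 44 + -45 = -1

Answer: -1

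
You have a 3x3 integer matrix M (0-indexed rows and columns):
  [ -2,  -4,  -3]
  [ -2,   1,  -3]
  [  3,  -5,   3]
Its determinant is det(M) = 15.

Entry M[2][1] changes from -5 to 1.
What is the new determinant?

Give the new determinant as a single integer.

det is linear in row 2: changing M[2][1] by delta changes det by delta * cofactor(2,1).
Cofactor C_21 = (-1)^(2+1) * minor(2,1) = 0
Entry delta = 1 - -5 = 6
Det delta = 6 * 0 = 0
New det = 15 + 0 = 15

Answer: 15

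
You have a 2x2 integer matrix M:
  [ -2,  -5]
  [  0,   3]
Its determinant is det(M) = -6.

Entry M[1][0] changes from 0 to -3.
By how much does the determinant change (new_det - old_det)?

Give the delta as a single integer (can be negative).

Answer: -15

Derivation:
Cofactor C_10 = 5
Entry delta = -3 - 0 = -3
Det delta = entry_delta * cofactor = -3 * 5 = -15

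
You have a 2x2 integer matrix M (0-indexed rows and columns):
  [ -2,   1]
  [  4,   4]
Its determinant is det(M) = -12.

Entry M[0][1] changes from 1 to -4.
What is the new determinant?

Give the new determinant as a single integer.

det is linear in row 0: changing M[0][1] by delta changes det by delta * cofactor(0,1).
Cofactor C_01 = (-1)^(0+1) * minor(0,1) = -4
Entry delta = -4 - 1 = -5
Det delta = -5 * -4 = 20
New det = -12 + 20 = 8

Answer: 8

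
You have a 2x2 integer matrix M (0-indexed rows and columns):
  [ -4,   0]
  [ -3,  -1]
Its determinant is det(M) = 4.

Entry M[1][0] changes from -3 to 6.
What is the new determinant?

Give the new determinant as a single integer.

Answer: 4

Derivation:
det is linear in row 1: changing M[1][0] by delta changes det by delta * cofactor(1,0).
Cofactor C_10 = (-1)^(1+0) * minor(1,0) = 0
Entry delta = 6 - -3 = 9
Det delta = 9 * 0 = 0
New det = 4 + 0 = 4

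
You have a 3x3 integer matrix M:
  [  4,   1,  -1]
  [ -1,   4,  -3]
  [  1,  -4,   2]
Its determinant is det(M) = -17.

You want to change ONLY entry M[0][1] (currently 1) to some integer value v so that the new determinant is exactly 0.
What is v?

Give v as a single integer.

Answer: -16

Derivation:
det is linear in entry M[0][1]: det = old_det + (v - 1) * C_01
Cofactor C_01 = -1
Want det = 0: -17 + (v - 1) * -1 = 0
  (v - 1) = 17 / -1 = -17
  v = 1 + (-17) = -16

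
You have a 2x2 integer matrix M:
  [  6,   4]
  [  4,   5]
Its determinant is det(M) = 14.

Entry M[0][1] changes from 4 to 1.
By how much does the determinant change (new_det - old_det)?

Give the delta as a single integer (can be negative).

Cofactor C_01 = -4
Entry delta = 1 - 4 = -3
Det delta = entry_delta * cofactor = -3 * -4 = 12

Answer: 12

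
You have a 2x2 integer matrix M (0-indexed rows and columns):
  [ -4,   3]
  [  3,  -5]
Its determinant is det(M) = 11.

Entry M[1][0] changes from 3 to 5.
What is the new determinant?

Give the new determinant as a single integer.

det is linear in row 1: changing M[1][0] by delta changes det by delta * cofactor(1,0).
Cofactor C_10 = (-1)^(1+0) * minor(1,0) = -3
Entry delta = 5 - 3 = 2
Det delta = 2 * -3 = -6
New det = 11 + -6 = 5

Answer: 5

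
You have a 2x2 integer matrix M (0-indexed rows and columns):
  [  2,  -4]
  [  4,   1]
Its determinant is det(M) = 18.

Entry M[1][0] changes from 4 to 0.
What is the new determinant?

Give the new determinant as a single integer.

det is linear in row 1: changing M[1][0] by delta changes det by delta * cofactor(1,0).
Cofactor C_10 = (-1)^(1+0) * minor(1,0) = 4
Entry delta = 0 - 4 = -4
Det delta = -4 * 4 = -16
New det = 18 + -16 = 2

Answer: 2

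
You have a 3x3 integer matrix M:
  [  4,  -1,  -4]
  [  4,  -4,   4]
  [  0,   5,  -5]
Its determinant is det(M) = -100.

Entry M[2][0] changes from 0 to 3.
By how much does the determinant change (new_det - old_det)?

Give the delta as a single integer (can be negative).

Answer: -60

Derivation:
Cofactor C_20 = -20
Entry delta = 3 - 0 = 3
Det delta = entry_delta * cofactor = 3 * -20 = -60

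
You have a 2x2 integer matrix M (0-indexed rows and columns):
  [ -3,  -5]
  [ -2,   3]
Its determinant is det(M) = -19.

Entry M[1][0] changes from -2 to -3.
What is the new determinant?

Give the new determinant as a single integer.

det is linear in row 1: changing M[1][0] by delta changes det by delta * cofactor(1,0).
Cofactor C_10 = (-1)^(1+0) * minor(1,0) = 5
Entry delta = -3 - -2 = -1
Det delta = -1 * 5 = -5
New det = -19 + -5 = -24

Answer: -24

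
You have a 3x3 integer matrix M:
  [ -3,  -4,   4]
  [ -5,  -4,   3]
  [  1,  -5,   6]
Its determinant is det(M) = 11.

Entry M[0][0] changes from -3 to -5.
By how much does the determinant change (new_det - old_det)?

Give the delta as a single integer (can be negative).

Cofactor C_00 = -9
Entry delta = -5 - -3 = -2
Det delta = entry_delta * cofactor = -2 * -9 = 18

Answer: 18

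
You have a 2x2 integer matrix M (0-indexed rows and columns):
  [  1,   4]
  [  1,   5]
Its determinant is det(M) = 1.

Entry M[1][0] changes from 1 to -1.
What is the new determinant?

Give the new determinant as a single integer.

det is linear in row 1: changing M[1][0] by delta changes det by delta * cofactor(1,0).
Cofactor C_10 = (-1)^(1+0) * minor(1,0) = -4
Entry delta = -1 - 1 = -2
Det delta = -2 * -4 = 8
New det = 1 + 8 = 9

Answer: 9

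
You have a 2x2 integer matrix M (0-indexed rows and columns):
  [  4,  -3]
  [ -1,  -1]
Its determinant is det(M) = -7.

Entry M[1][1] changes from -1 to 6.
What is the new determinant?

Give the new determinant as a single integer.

det is linear in row 1: changing M[1][1] by delta changes det by delta * cofactor(1,1).
Cofactor C_11 = (-1)^(1+1) * minor(1,1) = 4
Entry delta = 6 - -1 = 7
Det delta = 7 * 4 = 28
New det = -7 + 28 = 21

Answer: 21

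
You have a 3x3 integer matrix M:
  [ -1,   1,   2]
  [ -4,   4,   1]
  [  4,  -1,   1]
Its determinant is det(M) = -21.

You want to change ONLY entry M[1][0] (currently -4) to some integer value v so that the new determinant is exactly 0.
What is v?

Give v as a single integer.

det is linear in entry M[1][0]: det = old_det + (v - -4) * C_10
Cofactor C_10 = -3
Want det = 0: -21 + (v - -4) * -3 = 0
  (v - -4) = 21 / -3 = -7
  v = -4 + (-7) = -11

Answer: -11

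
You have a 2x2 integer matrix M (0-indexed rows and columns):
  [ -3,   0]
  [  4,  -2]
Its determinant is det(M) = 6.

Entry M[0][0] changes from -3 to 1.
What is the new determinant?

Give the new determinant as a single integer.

Answer: -2

Derivation:
det is linear in row 0: changing M[0][0] by delta changes det by delta * cofactor(0,0).
Cofactor C_00 = (-1)^(0+0) * minor(0,0) = -2
Entry delta = 1 - -3 = 4
Det delta = 4 * -2 = -8
New det = 6 + -8 = -2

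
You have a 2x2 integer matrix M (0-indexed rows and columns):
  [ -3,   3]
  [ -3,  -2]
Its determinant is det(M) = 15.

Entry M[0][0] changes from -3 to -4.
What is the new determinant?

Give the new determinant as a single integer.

Answer: 17

Derivation:
det is linear in row 0: changing M[0][0] by delta changes det by delta * cofactor(0,0).
Cofactor C_00 = (-1)^(0+0) * minor(0,0) = -2
Entry delta = -4 - -3 = -1
Det delta = -1 * -2 = 2
New det = 15 + 2 = 17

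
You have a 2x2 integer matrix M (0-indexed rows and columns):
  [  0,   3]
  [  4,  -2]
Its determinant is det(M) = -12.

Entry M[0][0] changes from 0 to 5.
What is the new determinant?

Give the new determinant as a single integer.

det is linear in row 0: changing M[0][0] by delta changes det by delta * cofactor(0,0).
Cofactor C_00 = (-1)^(0+0) * minor(0,0) = -2
Entry delta = 5 - 0 = 5
Det delta = 5 * -2 = -10
New det = -12 + -10 = -22

Answer: -22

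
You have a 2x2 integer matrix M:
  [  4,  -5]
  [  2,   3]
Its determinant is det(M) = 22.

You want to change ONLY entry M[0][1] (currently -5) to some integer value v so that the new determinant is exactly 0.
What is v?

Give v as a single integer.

det is linear in entry M[0][1]: det = old_det + (v - -5) * C_01
Cofactor C_01 = -2
Want det = 0: 22 + (v - -5) * -2 = 0
  (v - -5) = -22 / -2 = 11
  v = -5 + (11) = 6

Answer: 6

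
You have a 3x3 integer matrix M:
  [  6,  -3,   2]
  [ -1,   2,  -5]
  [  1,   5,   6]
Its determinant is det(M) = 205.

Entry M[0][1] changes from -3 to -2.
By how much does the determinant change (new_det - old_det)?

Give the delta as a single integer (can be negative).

Answer: 1

Derivation:
Cofactor C_01 = 1
Entry delta = -2 - -3 = 1
Det delta = entry_delta * cofactor = 1 * 1 = 1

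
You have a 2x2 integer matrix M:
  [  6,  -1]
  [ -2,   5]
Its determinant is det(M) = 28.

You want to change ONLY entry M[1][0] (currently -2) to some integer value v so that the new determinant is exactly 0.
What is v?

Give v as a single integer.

det is linear in entry M[1][0]: det = old_det + (v - -2) * C_10
Cofactor C_10 = 1
Want det = 0: 28 + (v - -2) * 1 = 0
  (v - -2) = -28 / 1 = -28
  v = -2 + (-28) = -30

Answer: -30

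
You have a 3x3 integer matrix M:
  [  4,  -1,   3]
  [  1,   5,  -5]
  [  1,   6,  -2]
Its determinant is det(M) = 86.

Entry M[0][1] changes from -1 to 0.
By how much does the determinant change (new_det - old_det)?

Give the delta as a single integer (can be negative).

Answer: -3

Derivation:
Cofactor C_01 = -3
Entry delta = 0 - -1 = 1
Det delta = entry_delta * cofactor = 1 * -3 = -3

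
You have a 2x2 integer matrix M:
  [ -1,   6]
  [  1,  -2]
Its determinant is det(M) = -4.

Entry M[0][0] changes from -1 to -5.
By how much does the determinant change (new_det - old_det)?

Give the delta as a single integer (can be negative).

Cofactor C_00 = -2
Entry delta = -5 - -1 = -4
Det delta = entry_delta * cofactor = -4 * -2 = 8

Answer: 8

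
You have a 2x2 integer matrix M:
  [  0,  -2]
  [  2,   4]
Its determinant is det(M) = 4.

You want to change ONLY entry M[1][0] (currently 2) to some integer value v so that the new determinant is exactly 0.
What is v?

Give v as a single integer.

Answer: 0

Derivation:
det is linear in entry M[1][0]: det = old_det + (v - 2) * C_10
Cofactor C_10 = 2
Want det = 0: 4 + (v - 2) * 2 = 0
  (v - 2) = -4 / 2 = -2
  v = 2 + (-2) = 0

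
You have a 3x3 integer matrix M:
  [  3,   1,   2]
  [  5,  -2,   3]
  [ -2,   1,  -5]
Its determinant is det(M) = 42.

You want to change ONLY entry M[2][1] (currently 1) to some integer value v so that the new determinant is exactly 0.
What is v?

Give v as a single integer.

Answer: -41

Derivation:
det is linear in entry M[2][1]: det = old_det + (v - 1) * C_21
Cofactor C_21 = 1
Want det = 0: 42 + (v - 1) * 1 = 0
  (v - 1) = -42 / 1 = -42
  v = 1 + (-42) = -41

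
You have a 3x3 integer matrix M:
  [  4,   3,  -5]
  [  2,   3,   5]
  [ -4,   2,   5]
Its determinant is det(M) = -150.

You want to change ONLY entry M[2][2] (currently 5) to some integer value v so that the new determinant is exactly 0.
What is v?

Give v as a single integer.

Answer: 30

Derivation:
det is linear in entry M[2][2]: det = old_det + (v - 5) * C_22
Cofactor C_22 = 6
Want det = 0: -150 + (v - 5) * 6 = 0
  (v - 5) = 150 / 6 = 25
  v = 5 + (25) = 30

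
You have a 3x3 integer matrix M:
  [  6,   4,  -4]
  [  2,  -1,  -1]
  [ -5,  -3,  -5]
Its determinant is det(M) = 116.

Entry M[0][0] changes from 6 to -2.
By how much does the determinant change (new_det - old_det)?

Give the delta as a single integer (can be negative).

Cofactor C_00 = 2
Entry delta = -2 - 6 = -8
Det delta = entry_delta * cofactor = -8 * 2 = -16

Answer: -16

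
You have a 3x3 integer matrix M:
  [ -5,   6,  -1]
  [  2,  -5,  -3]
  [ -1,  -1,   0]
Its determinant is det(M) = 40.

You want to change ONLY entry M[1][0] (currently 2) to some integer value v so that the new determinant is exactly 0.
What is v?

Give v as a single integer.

Answer: -38

Derivation:
det is linear in entry M[1][0]: det = old_det + (v - 2) * C_10
Cofactor C_10 = 1
Want det = 0: 40 + (v - 2) * 1 = 0
  (v - 2) = -40 / 1 = -40
  v = 2 + (-40) = -38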